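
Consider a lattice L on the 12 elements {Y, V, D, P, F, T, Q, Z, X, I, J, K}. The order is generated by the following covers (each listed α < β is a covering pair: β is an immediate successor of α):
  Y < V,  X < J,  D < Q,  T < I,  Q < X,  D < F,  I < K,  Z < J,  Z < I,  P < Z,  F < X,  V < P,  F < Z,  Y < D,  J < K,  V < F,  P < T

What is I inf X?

Common lower bounds of {I, X}: D, F, V, Y.
The greatest among these is F.

F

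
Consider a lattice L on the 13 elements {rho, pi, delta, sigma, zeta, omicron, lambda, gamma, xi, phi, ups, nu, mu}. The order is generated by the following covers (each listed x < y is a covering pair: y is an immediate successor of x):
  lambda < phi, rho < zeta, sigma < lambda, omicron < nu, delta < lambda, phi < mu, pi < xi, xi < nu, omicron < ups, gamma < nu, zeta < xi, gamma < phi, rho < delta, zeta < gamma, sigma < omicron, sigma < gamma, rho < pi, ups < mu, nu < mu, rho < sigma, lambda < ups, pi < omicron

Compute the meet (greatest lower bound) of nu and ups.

Common lower bounds of {nu, ups}: omicron, pi, rho, sigma.
The greatest among these is omicron.

omicron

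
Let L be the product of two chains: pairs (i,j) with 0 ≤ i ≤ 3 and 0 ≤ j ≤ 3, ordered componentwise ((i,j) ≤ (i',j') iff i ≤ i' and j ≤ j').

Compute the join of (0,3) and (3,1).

(3,3)

In a product of chains, the join is componentwise max, giving (3,3).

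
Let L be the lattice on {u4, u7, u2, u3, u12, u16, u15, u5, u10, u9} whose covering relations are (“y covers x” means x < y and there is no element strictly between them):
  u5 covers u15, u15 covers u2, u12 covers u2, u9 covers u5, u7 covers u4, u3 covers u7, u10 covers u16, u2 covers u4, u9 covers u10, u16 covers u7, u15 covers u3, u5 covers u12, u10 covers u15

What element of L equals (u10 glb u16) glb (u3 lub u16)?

u10 ∧ u16 = u16
u3 ∨ u16 = u10
u16 ∧ u10 = u16

u16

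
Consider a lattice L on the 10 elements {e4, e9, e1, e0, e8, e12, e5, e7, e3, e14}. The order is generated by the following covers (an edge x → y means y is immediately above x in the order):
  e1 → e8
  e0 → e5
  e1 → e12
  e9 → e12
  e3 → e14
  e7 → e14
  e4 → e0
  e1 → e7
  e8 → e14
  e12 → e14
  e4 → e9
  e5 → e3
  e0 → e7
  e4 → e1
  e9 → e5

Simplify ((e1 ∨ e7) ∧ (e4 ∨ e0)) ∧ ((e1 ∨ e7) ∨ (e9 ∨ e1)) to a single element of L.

e1 ∨ e7 = e7
e4 ∨ e0 = e0
e7 ∧ e0 = e0
e1 ∨ e7 = e7
e9 ∨ e1 = e12
e7 ∨ e12 = e14
e0 ∧ e14 = e0

e0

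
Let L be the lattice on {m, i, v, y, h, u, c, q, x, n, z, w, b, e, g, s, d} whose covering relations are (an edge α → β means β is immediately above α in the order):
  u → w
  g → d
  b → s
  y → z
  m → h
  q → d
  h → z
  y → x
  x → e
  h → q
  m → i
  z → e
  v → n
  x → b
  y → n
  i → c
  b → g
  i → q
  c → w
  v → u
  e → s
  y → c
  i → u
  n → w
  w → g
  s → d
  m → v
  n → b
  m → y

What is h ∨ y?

Common upper bounds of {h, y}: d, e, s, z.
The least among these is z.

z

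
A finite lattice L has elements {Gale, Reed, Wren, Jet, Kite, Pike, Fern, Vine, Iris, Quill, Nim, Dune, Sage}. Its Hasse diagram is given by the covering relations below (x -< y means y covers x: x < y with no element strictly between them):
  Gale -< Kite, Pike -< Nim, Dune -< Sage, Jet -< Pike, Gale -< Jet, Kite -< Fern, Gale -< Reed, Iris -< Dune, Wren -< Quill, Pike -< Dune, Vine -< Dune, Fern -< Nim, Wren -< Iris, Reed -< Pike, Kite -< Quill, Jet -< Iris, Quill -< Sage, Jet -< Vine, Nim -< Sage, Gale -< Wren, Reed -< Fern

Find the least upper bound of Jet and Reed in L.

Pike

Common upper bounds of {Jet, Reed}: Dune, Nim, Pike, Sage.
The least among these is Pike.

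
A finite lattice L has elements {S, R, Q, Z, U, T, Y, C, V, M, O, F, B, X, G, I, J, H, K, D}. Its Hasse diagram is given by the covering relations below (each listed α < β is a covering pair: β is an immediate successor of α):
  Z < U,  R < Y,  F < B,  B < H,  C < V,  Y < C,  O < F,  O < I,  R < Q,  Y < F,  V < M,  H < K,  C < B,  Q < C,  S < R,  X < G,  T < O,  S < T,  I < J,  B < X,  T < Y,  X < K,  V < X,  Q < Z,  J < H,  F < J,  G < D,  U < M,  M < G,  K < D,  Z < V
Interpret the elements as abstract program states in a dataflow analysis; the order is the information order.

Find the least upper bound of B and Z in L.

X

Common upper bounds of {B, Z}: D, G, K, X.
The least among these is X.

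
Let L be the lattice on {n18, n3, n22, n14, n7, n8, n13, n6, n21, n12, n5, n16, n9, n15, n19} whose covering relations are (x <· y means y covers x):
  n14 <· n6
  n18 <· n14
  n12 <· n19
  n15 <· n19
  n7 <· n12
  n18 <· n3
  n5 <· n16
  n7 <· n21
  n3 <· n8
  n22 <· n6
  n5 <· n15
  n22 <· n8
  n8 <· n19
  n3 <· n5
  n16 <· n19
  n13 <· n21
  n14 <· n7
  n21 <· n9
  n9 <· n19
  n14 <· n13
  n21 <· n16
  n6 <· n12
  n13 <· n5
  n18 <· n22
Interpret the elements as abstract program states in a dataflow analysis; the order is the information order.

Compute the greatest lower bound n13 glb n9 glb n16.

Common lower bounds of {n13, n9, n16}: n13, n14, n18.
The greatest among these is n13.

n13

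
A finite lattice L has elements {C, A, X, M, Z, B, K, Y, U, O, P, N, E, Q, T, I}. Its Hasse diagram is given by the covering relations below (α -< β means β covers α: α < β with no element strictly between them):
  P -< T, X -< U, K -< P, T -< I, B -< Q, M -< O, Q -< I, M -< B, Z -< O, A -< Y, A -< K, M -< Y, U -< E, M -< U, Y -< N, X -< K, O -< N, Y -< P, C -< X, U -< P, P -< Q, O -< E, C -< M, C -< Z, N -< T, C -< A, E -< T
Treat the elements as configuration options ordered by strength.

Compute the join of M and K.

Common upper bounds of {M, K}: I, P, Q, T.
The least among these is P.

P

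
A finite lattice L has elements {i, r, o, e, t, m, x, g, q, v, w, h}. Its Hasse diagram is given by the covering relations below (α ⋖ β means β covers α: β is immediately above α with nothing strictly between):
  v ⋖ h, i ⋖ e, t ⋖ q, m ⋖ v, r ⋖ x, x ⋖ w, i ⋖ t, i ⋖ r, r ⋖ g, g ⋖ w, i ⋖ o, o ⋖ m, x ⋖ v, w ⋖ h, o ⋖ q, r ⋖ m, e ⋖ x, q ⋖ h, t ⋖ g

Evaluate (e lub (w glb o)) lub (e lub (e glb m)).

e

w ∧ o = i
e ∨ i = e
e ∧ m = i
e ∨ i = e
e ∨ e = e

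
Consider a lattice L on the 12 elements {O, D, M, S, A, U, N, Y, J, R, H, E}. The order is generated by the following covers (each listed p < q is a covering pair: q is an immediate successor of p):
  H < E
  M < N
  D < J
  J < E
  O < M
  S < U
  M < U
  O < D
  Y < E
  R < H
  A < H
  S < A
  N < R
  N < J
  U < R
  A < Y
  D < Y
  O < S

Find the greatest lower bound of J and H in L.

Common lower bounds of {J, H}: M, N, O.
The greatest among these is N.

N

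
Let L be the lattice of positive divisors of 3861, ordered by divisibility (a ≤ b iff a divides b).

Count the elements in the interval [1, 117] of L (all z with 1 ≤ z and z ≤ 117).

6

The interval [1, 117] = {1, 117, 13, 3, 39, 9}, which has 6 elements.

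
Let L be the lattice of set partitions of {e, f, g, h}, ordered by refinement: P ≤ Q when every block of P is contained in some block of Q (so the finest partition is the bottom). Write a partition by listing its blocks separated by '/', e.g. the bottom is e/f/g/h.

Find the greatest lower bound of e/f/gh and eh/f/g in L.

The meet (common refinement) of e/f/gh and eh/f/g intersects blocks pairwise, giving e/f/g/h.

e/f/g/h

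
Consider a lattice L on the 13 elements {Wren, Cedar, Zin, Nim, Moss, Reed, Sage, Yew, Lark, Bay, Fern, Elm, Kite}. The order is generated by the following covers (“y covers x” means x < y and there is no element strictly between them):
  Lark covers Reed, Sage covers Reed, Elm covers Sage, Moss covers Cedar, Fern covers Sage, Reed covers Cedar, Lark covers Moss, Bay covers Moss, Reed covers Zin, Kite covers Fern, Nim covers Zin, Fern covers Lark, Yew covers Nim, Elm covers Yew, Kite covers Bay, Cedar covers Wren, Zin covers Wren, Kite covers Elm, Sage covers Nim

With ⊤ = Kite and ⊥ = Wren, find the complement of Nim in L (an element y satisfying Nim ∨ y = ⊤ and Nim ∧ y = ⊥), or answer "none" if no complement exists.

Bay

Need y with Nim ∨ y = Kite and Nim ∧ y = Wren.
Checking each element gives: Bay.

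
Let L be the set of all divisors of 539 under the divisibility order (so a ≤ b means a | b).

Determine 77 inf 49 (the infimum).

7

In the divisibility order, the meet is the greatest common divisor: gcd(77, 49) = 7.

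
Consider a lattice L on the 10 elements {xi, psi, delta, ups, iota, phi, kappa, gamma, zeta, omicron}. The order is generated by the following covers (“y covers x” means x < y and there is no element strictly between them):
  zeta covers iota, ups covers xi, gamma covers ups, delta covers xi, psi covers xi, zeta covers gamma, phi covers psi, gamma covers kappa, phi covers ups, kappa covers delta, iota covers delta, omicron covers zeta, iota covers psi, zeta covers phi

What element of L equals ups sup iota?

zeta

ups ∨ iota = zeta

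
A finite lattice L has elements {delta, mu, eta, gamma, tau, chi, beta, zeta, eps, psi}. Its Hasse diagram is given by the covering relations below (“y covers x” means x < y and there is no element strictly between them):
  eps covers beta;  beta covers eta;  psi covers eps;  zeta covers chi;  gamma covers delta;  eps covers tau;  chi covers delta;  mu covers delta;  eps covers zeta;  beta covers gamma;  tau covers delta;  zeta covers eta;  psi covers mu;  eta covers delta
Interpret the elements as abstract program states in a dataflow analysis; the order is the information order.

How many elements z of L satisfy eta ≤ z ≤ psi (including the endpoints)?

The interval [eta, psi] = {beta, eps, eta, psi, zeta}, which has 5 elements.

5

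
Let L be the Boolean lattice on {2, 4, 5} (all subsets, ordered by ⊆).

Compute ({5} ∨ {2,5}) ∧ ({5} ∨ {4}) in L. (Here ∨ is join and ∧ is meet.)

{5} ∨ {2,5} = {2,5}
{5} ∨ {4} = {4,5}
{2,5} ∧ {4,5} = {5}

{5}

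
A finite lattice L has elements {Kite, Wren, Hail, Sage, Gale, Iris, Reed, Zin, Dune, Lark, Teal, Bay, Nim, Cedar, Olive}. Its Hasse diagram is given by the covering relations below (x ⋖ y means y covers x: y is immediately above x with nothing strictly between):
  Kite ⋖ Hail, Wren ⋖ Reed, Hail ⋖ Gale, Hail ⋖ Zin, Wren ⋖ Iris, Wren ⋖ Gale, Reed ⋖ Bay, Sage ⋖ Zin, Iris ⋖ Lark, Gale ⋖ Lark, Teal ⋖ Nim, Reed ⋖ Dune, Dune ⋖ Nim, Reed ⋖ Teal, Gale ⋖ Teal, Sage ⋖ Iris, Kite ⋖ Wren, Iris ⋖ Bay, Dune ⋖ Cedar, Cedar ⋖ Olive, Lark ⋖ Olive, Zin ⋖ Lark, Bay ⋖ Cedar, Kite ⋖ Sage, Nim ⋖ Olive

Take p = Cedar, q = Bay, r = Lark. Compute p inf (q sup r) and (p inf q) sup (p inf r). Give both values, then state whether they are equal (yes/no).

q sup r = Olive, so p inf (q sup r) = Cedar inf Olive = Cedar.
p inf q = Bay and p inf r = Iris, so (p inf q) sup (p inf r) = Bay sup Iris = Bay.
Equal: no.

Cedar; Bay; no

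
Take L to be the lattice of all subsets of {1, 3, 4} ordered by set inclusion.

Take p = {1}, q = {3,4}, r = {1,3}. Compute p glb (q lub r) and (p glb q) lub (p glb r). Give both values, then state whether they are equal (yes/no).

q lub r = {1,3,4}, so p glb (q lub r) = {1} glb {1,3,4} = {1}.
p glb q = {} and p glb r = {1}, so (p glb q) lub (p glb r) = {} lub {1} = {1}.
Equal: yes.

{1}; {1}; yes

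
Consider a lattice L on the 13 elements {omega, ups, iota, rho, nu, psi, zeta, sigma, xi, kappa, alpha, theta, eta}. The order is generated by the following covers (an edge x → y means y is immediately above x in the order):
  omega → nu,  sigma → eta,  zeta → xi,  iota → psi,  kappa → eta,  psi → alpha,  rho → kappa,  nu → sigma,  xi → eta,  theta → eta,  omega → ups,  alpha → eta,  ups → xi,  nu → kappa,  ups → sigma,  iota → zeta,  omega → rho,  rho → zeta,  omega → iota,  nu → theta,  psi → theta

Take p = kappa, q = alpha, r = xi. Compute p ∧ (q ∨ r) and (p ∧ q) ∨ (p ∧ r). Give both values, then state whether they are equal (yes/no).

kappa; rho; no

q ∨ r = eta, so p ∧ (q ∨ r) = kappa ∧ eta = kappa.
p ∧ q = omega and p ∧ r = rho, so (p ∧ q) ∨ (p ∧ r) = omega ∨ rho = rho.
Equal: no.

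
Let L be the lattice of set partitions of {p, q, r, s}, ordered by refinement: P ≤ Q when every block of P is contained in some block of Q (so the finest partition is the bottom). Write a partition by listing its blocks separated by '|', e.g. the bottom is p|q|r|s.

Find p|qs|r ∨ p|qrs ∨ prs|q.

The join of p|qs|r, p|qrs, prs|q merges any blocks that overlap across the partitions, giving pqrs.

pqrs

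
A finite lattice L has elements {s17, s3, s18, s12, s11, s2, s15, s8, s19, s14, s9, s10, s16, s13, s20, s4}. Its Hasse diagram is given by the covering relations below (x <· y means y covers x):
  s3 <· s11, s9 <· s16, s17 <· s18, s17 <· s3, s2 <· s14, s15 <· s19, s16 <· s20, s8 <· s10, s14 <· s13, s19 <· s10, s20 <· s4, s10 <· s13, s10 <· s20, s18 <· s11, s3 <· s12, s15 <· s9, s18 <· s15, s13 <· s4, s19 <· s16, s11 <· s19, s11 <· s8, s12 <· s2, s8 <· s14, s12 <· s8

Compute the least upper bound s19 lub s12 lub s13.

s13

Common upper bounds of {s19, s12, s13}: s13, s4.
The least among these is s13.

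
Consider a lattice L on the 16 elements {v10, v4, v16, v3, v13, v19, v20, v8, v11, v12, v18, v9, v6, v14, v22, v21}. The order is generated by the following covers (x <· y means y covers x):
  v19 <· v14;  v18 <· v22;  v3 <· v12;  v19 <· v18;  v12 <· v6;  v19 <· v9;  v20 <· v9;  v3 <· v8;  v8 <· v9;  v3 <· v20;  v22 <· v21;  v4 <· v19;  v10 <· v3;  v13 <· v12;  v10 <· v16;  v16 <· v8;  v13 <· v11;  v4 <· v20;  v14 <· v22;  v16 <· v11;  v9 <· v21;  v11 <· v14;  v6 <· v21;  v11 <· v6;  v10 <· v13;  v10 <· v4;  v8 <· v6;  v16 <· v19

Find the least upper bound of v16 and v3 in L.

v8

Common upper bounds of {v16, v3}: v21, v6, v8, v9.
The least among these is v8.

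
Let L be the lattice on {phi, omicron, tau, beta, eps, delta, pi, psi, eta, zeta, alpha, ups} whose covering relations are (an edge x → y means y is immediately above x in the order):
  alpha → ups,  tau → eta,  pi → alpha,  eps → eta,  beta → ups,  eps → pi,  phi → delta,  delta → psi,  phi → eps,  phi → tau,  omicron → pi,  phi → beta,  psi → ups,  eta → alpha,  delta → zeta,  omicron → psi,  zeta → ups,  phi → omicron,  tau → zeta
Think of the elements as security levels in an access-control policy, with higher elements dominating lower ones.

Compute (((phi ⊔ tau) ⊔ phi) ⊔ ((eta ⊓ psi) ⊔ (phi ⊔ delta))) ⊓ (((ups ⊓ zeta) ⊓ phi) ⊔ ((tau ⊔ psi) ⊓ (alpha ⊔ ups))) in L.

phi ∨ tau = tau
tau ∨ phi = tau
eta ∧ psi = phi
phi ∨ delta = delta
phi ∨ delta = delta
tau ∨ delta = zeta
ups ∧ zeta = zeta
zeta ∧ phi = phi
tau ∨ psi = ups
alpha ∨ ups = ups
ups ∧ ups = ups
phi ∨ ups = ups
zeta ∧ ups = zeta

zeta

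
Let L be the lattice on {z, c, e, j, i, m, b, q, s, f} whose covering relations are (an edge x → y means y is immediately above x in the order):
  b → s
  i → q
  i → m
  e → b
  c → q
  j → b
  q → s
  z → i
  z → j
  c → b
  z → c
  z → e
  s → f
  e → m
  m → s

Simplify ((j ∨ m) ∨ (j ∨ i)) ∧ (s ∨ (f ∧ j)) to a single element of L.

s

j ∨ m = s
j ∨ i = s
s ∨ s = s
f ∧ j = j
s ∨ j = s
s ∧ s = s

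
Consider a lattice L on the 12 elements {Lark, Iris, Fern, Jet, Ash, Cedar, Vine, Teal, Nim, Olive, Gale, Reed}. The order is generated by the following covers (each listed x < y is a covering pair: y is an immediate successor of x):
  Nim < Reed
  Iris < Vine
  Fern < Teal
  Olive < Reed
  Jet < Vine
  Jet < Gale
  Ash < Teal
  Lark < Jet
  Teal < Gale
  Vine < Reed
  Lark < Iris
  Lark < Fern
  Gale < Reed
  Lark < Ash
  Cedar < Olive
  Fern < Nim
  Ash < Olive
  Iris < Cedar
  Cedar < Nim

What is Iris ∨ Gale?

Reed

Common upper bounds of {Iris, Gale}: Reed.
The least among these is Reed.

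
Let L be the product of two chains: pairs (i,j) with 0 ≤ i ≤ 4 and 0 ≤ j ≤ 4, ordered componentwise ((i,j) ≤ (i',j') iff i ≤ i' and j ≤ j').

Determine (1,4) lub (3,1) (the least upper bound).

In a product of chains, the join is componentwise max, giving (3,4).

(3,4)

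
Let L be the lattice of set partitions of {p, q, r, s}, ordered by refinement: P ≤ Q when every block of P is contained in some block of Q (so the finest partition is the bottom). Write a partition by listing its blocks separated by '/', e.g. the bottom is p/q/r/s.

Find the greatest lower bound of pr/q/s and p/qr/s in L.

The meet (common refinement) of pr/q/s and p/qr/s intersects blocks pairwise, giving p/q/r/s.

p/q/r/s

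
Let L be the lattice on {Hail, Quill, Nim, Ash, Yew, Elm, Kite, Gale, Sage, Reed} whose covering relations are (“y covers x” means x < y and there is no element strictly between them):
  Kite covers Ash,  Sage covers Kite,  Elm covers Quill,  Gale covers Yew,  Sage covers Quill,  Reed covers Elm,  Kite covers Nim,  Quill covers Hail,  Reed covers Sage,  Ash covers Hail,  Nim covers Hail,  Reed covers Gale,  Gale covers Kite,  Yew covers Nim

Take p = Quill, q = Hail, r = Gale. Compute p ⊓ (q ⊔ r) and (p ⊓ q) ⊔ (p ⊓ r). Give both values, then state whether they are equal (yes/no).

q ⊔ r = Gale, so p ⊓ (q ⊔ r) = Quill ⊓ Gale = Hail.
p ⊓ q = Hail and p ⊓ r = Hail, so (p ⊓ q) ⊔ (p ⊓ r) = Hail ⊔ Hail = Hail.
Equal: yes.

Hail; Hail; yes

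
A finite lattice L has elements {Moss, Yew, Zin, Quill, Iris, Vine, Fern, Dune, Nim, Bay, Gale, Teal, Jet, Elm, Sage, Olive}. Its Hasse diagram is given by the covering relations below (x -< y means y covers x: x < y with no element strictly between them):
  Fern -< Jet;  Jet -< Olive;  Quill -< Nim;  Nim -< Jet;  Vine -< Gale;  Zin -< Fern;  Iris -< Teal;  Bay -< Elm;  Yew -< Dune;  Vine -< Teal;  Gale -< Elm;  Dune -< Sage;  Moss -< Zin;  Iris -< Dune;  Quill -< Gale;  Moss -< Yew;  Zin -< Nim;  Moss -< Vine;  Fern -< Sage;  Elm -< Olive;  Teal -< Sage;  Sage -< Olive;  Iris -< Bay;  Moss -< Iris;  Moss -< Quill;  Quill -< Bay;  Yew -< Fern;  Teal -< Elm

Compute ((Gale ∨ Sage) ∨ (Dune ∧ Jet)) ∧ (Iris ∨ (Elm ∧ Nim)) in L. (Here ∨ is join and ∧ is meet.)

Gale ∨ Sage = Olive
Dune ∧ Jet = Yew
Olive ∨ Yew = Olive
Elm ∧ Nim = Quill
Iris ∨ Quill = Bay
Olive ∧ Bay = Bay

Bay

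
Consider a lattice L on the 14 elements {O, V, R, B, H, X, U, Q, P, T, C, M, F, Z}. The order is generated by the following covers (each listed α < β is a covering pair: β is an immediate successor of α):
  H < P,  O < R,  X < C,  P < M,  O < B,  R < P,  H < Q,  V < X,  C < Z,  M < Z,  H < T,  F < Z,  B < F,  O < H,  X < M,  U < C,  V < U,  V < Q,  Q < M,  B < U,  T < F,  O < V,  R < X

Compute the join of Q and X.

Common upper bounds of {Q, X}: M, Z.
The least among these is M.

M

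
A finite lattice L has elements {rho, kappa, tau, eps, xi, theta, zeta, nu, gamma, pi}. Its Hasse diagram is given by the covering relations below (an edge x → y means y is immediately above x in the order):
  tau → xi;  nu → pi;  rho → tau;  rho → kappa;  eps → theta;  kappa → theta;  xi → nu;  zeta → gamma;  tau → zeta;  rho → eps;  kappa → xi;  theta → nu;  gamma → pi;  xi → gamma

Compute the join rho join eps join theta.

theta

Common upper bounds of {rho, eps, theta}: nu, pi, theta.
The least among these is theta.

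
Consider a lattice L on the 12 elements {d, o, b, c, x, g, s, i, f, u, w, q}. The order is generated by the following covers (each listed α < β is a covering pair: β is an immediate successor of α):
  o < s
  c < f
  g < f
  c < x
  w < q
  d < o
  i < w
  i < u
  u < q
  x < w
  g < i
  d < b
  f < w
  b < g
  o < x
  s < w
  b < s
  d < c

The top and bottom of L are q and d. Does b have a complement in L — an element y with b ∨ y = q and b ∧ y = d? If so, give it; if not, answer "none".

none

For every candidate y, either b ∨ y ≠ q or b ∧ y ≠ d; no complement exists.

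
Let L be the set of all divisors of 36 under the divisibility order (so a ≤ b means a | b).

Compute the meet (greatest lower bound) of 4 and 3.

1

In the divisibility order, the meet is the greatest common divisor: gcd(4, 3) = 1.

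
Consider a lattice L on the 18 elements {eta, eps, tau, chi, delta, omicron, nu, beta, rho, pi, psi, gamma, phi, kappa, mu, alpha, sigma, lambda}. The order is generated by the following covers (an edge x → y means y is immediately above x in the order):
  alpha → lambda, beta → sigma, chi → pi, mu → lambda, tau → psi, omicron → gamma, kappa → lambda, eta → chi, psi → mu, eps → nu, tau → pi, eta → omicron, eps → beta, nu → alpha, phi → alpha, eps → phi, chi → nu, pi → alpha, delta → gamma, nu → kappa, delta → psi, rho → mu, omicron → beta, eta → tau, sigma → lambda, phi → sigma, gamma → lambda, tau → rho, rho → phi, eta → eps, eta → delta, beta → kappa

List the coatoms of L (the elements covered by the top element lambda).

alpha, gamma, kappa, mu, sigma

The coatoms are exactly the elements covered by lambda: alpha, gamma, kappa, mu, sigma.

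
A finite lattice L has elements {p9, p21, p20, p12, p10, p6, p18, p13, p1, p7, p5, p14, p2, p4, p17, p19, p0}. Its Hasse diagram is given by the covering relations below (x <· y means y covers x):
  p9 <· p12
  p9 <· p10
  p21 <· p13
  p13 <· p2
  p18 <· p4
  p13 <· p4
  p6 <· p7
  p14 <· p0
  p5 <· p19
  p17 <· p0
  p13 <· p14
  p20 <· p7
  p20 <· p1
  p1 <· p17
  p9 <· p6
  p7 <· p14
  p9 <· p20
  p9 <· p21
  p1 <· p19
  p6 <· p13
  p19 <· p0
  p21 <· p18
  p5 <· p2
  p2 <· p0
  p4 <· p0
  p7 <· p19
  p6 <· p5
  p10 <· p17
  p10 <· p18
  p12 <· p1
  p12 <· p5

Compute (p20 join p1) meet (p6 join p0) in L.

p20 ∨ p1 = p1
p6 ∨ p0 = p0
p1 ∧ p0 = p1

p1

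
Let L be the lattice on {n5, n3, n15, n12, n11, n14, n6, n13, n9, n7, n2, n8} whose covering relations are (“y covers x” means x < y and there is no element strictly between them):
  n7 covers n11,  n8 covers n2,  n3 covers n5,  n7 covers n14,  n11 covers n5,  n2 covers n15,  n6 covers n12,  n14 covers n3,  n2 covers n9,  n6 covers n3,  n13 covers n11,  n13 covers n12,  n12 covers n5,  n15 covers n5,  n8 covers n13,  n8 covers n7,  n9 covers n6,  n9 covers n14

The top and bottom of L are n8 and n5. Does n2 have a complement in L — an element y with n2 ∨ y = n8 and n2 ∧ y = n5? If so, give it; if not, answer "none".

Need y with n2 ∨ y = n8 and n2 ∧ y = n5.
Checking each element gives: n11.

n11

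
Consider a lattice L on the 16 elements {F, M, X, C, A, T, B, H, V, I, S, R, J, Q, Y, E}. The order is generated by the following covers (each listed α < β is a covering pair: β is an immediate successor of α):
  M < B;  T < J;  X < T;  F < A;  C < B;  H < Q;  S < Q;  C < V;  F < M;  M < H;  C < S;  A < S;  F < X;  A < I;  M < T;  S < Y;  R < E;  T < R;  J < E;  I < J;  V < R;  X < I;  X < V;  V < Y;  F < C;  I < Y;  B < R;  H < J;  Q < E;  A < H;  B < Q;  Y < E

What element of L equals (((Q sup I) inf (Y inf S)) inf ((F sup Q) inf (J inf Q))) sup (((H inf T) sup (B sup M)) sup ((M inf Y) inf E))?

Q ∨ I = E
Y ∧ S = S
E ∧ S = S
F ∨ Q = Q
J ∧ Q = H
Q ∧ H = H
S ∧ H = A
H ∧ T = M
B ∨ M = B
M ∨ B = B
M ∧ Y = F
F ∧ E = F
B ∨ F = B
A ∨ B = Q

Q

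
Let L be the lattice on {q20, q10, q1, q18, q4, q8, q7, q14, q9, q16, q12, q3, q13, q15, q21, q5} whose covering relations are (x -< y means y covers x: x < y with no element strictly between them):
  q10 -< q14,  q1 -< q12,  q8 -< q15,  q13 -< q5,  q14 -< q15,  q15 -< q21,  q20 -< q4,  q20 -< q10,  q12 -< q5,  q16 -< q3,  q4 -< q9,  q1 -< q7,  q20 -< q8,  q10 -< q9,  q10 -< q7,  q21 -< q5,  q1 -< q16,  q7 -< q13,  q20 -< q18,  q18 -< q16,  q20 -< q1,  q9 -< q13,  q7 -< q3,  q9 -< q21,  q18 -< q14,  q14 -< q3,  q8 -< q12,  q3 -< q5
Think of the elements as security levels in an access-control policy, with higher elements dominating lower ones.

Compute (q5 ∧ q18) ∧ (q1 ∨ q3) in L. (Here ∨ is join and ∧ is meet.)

q18

q5 ∧ q18 = q18
q1 ∨ q3 = q3
q18 ∧ q3 = q18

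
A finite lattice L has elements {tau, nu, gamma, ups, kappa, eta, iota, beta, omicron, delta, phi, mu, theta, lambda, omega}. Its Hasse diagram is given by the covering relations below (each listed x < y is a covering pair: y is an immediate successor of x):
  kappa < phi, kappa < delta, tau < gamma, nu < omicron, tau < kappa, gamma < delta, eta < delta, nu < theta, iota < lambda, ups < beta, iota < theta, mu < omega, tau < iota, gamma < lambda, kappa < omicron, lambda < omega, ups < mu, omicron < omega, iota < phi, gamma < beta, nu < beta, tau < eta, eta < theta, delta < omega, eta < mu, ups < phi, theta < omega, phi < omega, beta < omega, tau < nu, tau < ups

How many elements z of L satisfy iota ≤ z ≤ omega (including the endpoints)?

5

The interval [iota, omega] = {iota, lambda, omega, phi, theta}, which has 5 elements.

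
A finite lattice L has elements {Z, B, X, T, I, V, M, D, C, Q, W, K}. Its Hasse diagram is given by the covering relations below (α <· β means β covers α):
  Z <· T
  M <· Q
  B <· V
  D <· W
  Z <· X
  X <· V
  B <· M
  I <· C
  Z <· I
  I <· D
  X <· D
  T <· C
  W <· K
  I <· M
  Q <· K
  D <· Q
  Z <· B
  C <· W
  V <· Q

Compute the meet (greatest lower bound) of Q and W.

D

Common lower bounds of {Q, W}: D, I, X, Z.
The greatest among these is D.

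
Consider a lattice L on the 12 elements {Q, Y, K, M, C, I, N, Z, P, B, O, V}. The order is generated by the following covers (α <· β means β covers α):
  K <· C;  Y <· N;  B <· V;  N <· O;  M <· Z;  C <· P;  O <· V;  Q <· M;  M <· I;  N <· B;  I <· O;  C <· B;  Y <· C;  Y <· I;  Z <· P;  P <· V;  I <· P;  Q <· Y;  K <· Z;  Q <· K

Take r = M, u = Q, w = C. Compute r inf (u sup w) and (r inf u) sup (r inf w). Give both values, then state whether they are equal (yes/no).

Q; Q; yes

u sup w = C, so r inf (u sup w) = M inf C = Q.
r inf u = Q and r inf w = Q, so (r inf u) sup (r inf w) = Q sup Q = Q.
Equal: yes.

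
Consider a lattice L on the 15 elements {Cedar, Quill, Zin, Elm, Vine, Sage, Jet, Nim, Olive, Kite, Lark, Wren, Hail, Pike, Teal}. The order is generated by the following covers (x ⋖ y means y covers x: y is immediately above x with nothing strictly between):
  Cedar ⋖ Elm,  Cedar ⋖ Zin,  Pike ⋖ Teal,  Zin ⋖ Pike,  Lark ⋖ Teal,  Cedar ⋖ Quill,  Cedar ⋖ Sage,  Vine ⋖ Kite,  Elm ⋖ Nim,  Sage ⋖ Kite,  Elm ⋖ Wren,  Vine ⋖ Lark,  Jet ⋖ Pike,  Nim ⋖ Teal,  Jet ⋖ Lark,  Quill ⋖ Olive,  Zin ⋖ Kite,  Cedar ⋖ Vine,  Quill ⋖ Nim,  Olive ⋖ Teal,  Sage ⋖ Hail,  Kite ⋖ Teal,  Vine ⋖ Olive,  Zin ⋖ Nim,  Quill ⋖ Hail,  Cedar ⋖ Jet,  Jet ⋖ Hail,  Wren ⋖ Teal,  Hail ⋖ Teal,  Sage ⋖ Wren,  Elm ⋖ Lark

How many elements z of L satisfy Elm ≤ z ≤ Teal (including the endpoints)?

5

The interval [Elm, Teal] = {Elm, Lark, Nim, Teal, Wren}, which has 5 elements.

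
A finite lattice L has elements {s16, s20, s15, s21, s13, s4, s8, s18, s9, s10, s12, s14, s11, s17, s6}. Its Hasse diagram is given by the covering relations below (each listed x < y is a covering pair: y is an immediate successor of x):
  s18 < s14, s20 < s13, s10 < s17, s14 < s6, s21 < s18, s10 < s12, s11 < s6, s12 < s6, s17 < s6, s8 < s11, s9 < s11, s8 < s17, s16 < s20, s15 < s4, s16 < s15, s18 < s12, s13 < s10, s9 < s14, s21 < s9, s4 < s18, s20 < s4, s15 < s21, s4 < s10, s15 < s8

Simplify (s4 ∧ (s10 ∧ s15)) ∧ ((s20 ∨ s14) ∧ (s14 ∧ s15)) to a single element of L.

s15

s10 ∧ s15 = s15
s4 ∧ s15 = s15
s20 ∨ s14 = s14
s14 ∧ s15 = s15
s14 ∧ s15 = s15
s15 ∧ s15 = s15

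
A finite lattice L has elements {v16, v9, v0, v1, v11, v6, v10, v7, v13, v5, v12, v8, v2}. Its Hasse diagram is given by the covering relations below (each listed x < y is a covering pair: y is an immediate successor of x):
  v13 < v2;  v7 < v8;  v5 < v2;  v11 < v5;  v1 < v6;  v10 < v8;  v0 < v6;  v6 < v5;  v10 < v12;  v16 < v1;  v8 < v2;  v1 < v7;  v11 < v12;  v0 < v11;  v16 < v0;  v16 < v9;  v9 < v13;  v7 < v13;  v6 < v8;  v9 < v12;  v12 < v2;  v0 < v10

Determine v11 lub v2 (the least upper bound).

Common upper bounds of {v11, v2}: v2.
The least among these is v2.

v2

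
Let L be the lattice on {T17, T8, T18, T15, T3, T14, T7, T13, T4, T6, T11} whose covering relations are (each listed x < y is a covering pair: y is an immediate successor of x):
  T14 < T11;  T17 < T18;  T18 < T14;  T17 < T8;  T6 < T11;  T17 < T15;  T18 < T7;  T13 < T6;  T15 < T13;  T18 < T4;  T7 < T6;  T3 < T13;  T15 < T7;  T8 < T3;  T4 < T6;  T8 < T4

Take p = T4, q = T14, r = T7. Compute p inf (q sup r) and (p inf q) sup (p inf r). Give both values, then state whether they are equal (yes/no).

q sup r = T11, so p inf (q sup r) = T4 inf T11 = T4.
p inf q = T18 and p inf r = T18, so (p inf q) sup (p inf r) = T18 sup T18 = T18.
Equal: no.

T4; T18; no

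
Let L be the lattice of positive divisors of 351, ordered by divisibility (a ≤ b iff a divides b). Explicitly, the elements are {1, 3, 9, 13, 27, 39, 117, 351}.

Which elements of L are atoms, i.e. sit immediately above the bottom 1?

The atoms are exactly the elements that cover 1: 13, 3.

13, 3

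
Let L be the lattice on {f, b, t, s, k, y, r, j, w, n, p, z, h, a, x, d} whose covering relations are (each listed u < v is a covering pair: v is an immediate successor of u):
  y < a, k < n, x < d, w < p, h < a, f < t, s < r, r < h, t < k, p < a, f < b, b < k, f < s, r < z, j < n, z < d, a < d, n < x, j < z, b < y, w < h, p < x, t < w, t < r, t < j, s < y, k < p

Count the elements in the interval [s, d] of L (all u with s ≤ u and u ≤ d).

7

The interval [s, d] = {a, d, h, r, s, y, z}, which has 7 elements.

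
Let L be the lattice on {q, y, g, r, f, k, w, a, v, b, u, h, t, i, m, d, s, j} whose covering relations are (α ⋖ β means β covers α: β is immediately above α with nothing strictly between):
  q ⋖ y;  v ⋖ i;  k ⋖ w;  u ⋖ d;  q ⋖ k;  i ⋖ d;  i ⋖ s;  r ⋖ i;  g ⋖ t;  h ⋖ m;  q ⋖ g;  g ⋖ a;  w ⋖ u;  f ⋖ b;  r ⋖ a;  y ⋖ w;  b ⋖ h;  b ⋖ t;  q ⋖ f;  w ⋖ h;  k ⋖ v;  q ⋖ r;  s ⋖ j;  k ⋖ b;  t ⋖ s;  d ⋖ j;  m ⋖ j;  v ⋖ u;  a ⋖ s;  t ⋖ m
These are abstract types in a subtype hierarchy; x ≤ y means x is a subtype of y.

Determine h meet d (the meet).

Common lower bounds of {h, d}: k, q, w, y.
The greatest among these is w.

w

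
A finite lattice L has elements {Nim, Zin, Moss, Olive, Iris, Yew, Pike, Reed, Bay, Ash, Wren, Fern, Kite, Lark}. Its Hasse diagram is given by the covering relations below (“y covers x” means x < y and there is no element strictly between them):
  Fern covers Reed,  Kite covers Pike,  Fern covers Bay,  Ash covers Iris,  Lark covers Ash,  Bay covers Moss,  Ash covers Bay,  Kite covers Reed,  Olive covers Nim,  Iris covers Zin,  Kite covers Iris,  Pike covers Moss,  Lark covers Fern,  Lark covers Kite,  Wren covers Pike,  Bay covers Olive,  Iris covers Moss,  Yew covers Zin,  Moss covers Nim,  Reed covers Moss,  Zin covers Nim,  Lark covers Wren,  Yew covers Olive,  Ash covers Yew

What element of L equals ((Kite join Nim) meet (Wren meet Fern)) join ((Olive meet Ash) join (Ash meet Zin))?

Kite ∨ Nim = Kite
Wren ∧ Fern = Moss
Kite ∧ Moss = Moss
Olive ∧ Ash = Olive
Ash ∧ Zin = Zin
Olive ∨ Zin = Yew
Moss ∨ Yew = Ash

Ash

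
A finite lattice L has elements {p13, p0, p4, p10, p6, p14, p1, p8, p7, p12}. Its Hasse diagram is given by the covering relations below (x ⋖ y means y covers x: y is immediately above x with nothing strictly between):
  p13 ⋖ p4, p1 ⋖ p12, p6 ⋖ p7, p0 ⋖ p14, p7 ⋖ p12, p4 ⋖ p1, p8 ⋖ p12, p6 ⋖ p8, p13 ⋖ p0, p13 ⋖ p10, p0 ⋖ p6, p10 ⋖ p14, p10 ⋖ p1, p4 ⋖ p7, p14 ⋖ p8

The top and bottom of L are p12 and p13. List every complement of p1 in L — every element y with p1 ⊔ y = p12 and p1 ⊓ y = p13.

Need y with p1 ∨ y = p12 and p1 ∧ y = p13.
Checking each element gives: p0, p6.

p0, p6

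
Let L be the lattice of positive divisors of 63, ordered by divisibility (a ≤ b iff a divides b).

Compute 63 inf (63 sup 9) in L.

63

63 ∨ 9 = 63
63 ∧ 63 = 63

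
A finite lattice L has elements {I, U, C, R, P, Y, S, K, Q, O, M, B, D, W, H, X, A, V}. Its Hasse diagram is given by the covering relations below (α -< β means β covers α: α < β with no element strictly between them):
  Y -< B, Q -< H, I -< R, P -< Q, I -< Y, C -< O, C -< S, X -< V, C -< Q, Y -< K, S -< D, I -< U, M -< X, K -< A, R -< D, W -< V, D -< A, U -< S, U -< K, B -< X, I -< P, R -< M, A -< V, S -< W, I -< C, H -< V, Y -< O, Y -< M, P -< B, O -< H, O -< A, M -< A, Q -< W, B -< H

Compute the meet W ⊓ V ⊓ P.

Common lower bounds of {W, V, P}: I, P.
The greatest among these is P.

P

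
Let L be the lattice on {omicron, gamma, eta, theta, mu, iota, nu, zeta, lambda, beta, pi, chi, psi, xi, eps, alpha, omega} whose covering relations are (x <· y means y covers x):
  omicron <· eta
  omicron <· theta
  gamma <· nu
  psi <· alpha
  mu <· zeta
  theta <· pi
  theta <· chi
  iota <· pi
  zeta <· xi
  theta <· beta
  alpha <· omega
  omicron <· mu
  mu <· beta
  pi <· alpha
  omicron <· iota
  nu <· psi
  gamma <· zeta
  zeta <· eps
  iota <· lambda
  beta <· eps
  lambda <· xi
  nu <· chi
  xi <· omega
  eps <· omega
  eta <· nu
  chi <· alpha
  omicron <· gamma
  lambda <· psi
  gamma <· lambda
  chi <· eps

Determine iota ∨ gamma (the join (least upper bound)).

Common upper bounds of {iota, gamma}: alpha, lambda, omega, psi, xi.
The least among these is lambda.

lambda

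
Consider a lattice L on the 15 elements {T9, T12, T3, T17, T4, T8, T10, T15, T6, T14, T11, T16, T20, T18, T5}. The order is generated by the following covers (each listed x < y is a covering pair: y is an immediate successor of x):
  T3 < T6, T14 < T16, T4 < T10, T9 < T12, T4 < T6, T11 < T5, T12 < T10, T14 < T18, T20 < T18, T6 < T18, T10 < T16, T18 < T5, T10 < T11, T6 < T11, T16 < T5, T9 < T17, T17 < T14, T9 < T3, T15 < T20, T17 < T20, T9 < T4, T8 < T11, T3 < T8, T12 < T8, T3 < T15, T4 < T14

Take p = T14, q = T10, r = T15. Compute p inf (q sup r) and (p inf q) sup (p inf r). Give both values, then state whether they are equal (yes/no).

T14; T4; no

q sup r = T5, so p inf (q sup r) = T14 inf T5 = T14.
p inf q = T4 and p inf r = T9, so (p inf q) sup (p inf r) = T4 sup T9 = T4.
Equal: no.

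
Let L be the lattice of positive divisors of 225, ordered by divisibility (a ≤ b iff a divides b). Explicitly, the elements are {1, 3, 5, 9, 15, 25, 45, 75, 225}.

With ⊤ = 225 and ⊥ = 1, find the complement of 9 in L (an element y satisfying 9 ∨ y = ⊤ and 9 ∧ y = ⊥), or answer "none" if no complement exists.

Need y with 9 ∨ y = 225 and 9 ∧ y = 1.
Checking each element gives: 25.

25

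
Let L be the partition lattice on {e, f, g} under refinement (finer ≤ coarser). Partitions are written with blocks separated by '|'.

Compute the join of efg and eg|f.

The join of efg and eg|f merges any blocks that overlap across the partitions, giving efg.

efg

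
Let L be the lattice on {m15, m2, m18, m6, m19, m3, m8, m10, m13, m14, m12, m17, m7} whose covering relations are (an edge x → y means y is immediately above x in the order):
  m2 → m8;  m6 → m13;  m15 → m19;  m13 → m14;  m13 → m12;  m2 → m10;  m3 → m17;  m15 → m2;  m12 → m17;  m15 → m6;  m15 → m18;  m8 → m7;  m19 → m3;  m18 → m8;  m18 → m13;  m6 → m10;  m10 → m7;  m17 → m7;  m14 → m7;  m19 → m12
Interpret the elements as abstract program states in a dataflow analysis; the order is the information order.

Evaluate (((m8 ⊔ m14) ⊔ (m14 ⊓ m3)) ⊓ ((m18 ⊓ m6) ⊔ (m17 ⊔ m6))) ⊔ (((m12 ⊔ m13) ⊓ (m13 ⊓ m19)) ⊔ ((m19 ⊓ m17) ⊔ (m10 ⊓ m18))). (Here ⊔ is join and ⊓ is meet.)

m17

m8 ∨ m14 = m7
m14 ∧ m3 = m15
m7 ∨ m15 = m7
m18 ∧ m6 = m15
m17 ∨ m6 = m17
m15 ∨ m17 = m17
m7 ∧ m17 = m17
m12 ∨ m13 = m12
m13 ∧ m19 = m15
m12 ∧ m15 = m15
m19 ∧ m17 = m19
m10 ∧ m18 = m15
m19 ∨ m15 = m19
m15 ∨ m19 = m19
m17 ∨ m19 = m17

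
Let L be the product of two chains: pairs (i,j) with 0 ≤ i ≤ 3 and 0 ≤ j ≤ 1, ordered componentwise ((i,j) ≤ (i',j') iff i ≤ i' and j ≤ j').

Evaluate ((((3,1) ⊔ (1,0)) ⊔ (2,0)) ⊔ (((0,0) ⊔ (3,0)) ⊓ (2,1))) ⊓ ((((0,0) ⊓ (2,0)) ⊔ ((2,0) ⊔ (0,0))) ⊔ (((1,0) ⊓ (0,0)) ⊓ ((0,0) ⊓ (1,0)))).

(2,0)

(3,1) ∨ (1,0) = (3,1)
(3,1) ∨ (2,0) = (3,1)
(0,0) ∨ (3,0) = (3,0)
(3,0) ∧ (2,1) = (2,0)
(3,1) ∨ (2,0) = (3,1)
(0,0) ∧ (2,0) = (0,0)
(2,0) ∨ (0,0) = (2,0)
(0,0) ∨ (2,0) = (2,0)
(1,0) ∧ (0,0) = (0,0)
(0,0) ∧ (1,0) = (0,0)
(0,0) ∧ (0,0) = (0,0)
(2,0) ∨ (0,0) = (2,0)
(3,1) ∧ (2,0) = (2,0)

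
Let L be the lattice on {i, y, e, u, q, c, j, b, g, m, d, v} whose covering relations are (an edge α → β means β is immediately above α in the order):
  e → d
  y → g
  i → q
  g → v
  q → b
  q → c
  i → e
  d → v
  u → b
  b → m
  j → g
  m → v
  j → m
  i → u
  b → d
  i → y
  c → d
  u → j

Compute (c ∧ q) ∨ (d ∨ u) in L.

c ∧ q = q
d ∨ u = d
q ∨ d = d

d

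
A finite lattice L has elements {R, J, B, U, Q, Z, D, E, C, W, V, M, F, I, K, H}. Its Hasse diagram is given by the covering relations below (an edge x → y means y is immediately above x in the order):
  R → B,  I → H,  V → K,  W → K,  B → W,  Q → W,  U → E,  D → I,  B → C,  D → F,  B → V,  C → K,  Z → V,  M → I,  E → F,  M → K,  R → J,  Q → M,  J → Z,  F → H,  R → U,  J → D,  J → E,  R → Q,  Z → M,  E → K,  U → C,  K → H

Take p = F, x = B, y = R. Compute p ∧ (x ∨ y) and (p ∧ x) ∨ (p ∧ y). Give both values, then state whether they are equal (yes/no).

x ∨ y = B, so p ∧ (x ∨ y) = F ∧ B = R.
p ∧ x = R and p ∧ y = R, so (p ∧ x) ∨ (p ∧ y) = R ∨ R = R.
Equal: yes.

R; R; yes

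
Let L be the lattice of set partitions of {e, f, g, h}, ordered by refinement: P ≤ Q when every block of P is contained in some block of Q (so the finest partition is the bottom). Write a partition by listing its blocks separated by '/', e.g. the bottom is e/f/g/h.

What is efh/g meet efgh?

Common lower bounds of {efh/g, efgh}: e/f/g/h, e/fh/g, ef/g/h, efh/g, eh/f/g.
The greatest among these is efh/g.

efh/g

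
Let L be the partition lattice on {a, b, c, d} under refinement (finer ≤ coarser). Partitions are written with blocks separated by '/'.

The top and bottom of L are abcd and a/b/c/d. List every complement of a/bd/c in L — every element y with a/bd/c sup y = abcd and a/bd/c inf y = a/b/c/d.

Need y with a/bd/c ∨ y = abcd and a/bd/c ∧ y = a/b/c/d.
Checking each element gives: ab/cd, abc/d, acd/b, ad/bc.

ab/cd, abc/d, acd/b, ad/bc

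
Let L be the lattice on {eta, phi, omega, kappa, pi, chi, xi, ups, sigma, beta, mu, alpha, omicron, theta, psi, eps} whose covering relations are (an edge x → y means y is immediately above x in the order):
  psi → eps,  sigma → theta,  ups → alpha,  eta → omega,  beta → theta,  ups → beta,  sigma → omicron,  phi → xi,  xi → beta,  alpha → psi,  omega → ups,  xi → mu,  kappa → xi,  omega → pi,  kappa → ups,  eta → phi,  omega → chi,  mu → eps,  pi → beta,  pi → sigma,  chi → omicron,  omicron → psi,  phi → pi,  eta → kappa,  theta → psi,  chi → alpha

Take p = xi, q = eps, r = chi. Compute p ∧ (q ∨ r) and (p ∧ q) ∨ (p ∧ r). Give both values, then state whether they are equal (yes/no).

q ∨ r = eps, so p ∧ (q ∨ r) = xi ∧ eps = xi.
p ∧ q = xi and p ∧ r = eta, so (p ∧ q) ∨ (p ∧ r) = xi ∨ eta = xi.
Equal: yes.

xi; xi; yes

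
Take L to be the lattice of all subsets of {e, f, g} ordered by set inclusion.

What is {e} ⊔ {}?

{e}

Under ⊆, join is union: {e} ∪ {} = {e}.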